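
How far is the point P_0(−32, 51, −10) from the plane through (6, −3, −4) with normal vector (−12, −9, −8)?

The plane has equation n·(r − (6, −3, −4)) = 0, i.e. n·r = -13.
n = (−12, −9, −8); n·P − (-13) = 18; |n| = 17; distance = 18/17.

18/17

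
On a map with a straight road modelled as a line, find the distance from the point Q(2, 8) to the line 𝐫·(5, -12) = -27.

The normal to the line is n = (5, -12) with |n| = 13.
|n·Q − (-27)| = |-86 − (-27)| = 59, so the distance is 59/13.

59/13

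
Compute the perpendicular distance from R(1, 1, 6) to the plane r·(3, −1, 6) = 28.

Normal vector n = (3, −1, 6), and n·(1, 1, 6) − 28 = 10.
|n| = √(9 + 1 + 36) = √46, so the distance is |10|/√46 = 10/√46.

5√46/23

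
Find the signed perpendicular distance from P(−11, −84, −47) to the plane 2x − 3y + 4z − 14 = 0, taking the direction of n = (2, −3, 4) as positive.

n·P − 14 = 28.
|n| = √29, so the signed distance is 28√29/29.

28√29/29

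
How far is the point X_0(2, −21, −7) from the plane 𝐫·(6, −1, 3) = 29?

17√46/46

d = |6·2 + (-1)·(-21) + 3·(-7) − 29| / √(36 + 1 + 9) = |-17| / √46 = 17√46/46.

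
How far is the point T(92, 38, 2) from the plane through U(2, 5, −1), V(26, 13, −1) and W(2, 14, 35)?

27/13

UV = (24, 8, 0) and UW = (0, 9, 36), so a normal is n = UV × UW = (288, −864, 216).
n = (288, −864, 216); n·P − (-3960) = -1944; |n| = 936; distance = 1944/936 = 27/13.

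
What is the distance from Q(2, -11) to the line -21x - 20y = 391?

The normal to the line is n = (-21, -20) with |n| = 29.
|n·Q − 391| = |178 − 391| = 213, so the distance is 213/29.

213/29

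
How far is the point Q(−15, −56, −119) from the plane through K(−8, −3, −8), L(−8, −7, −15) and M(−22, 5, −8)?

KL = (0, −4, −7) and KM = (−14, 8, 0), so a normal is n = KL × KM = (56, 98, −56).
Then n·(−15, −56, −119) − (−294) = 630.
|n| = √(3136 + 9604 + 3136) = 126, so the distance is |630|/126 = 5.

5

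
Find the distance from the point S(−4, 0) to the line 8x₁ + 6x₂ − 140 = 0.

86/5

d = |8·(-4) + 6·0 − 140| / √(64 + 36) = |-172|/10 = 86/5.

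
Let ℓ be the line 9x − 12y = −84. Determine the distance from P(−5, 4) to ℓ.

d = |9·(-5) + (-12)·4 − (-84)| / √(81 + 144) = |-9|/15 = 3/5.

3/5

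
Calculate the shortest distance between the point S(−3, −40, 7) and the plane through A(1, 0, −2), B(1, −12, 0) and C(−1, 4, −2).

AB = (0, −12, 2) and AC = (−2, 4, 0), so a normal is n = AB × AC = (−8, −4, −24).
Then n·(−3, −40, 7) − 40 = −24.
|n| = √(64 + 16 + 576) = 4√41, so the distance is |-24|/(4√41) = 6√41/41.

6√41/41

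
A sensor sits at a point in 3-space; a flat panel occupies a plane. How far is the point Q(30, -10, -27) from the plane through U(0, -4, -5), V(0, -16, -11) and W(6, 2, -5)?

UV = (0, -12, -6) and UW = (6, 6, 0), so a normal is n = UV × UW = (36, -36, 72).
d = |36·30 + (-36)·(-10) + 72·(-27) − (-216)| / √(1296 + 1296 + 5184) = |-288| / (36√6) = 8/√6.

8/√6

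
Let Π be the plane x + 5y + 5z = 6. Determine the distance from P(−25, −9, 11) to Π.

7√51/17

Normal vector n = (1, 5, 5), and n·(−25, −9, 11) − 6 = −21.
|n| = √(1 + 25 + 25) = √51, so the distance is |-21|/√51 = 7√51/17.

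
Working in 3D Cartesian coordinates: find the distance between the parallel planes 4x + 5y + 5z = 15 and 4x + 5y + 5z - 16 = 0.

Both planes have normal n = (4, 5, 5), |n| = √66. Any point on the first plane is at distance |16 − 15|/|n| = 1/√66 = √66/66 from the second.

1/√66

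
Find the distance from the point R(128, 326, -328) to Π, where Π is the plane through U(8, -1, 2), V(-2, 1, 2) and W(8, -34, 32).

UV = (-10, 2, 0) and UW = (0, -33, 30), so a normal is n = UV × UW = (60, 300, 330).
n = (60, 300, 330); n·P − 840 = -3600; |n| = 450; distance = 3600/450 = 8.

8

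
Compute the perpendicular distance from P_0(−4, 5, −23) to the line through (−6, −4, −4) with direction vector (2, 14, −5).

√221

Direction vector d = (2, 14, −5).
AP = (2, 9, −19); AP·d = 225, |AP|² = 446, |d|² = 225.
distance² = |AP|² − (AP·d)²/|d|² = 446 − 50625/225 = 221, so the distance is √221.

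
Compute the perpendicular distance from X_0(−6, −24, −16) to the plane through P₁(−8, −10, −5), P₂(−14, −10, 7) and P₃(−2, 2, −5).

P₁P₂ = (−6, 0, 12) and P₁P₃ = (6, 12, 0), so a normal is n = P₁P₂ × P₁P₃ = (−144, 72, −72).
d = |(-144)·(-6) + 72·(-24) + (-72)·(-16) − 792| / √(20736 + 5184 + 5184) = |-504| / (72√6) = 7√6/6.

7√6/6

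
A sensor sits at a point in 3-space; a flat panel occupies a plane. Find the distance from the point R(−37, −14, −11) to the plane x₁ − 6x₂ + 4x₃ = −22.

25/√53

Normal vector n = (1, −6, 4), and n·(−37, −14, −11) − (−22) = 25.
|n| = √(1 + 36 + 16) = √53, so the distance is |25|/√53 = 25√53/53.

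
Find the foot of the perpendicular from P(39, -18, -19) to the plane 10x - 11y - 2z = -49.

(9, 15, -13)

The perpendicular from P has direction n = (10, -11, -2): r = (39, -18, -19) + t(10, -11, -2).
Substitute into the plane: n·(P + tn) = -49 gives 626 + 225t = -49, so t = -3.
Foot = (39, -18, -19) + (-3)·(10, -11, -2) = (9, 15, -13).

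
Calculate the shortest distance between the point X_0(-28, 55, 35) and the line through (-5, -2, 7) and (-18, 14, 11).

√593

A direction vector is d = (-13, 16, 4).
AP = (-23, 57, 28), and AP × d = (-220, -272, 373).
|AP × d|² = 261513 and |d|² = 441, so the distance is √(261513/441) = √593.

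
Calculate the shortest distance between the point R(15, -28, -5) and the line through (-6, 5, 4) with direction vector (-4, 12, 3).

3√10

Direction vector d = (-4, 12, 3).
AP = (21, -33, -9); AP·d = -507, |AP|² = 1611, |d|² = 169.
distance² = |AP|² − (AP·d)²/|d|² = 1611 − 257049/169 = 90, so the distance is 3√10.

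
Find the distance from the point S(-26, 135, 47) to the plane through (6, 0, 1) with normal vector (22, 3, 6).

The plane has equation n·(r − (6, 0, 1)) = 0, i.e. n·r = 138.
d = |22·(-26) + 3·135 + 6·47 − 138| / √(484 + 9 + 36) = |-23| / 23 = 1.

1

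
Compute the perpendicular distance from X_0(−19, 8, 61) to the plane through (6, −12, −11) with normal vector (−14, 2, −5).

2

The plane has equation n·(r − (6, −12, −11)) = 0, i.e. n·r = -53.
Then n·(−19, 8, 61) − (−53) = 30.
|n| = √(196 + 4 + 25) = 15, so the distance is |30|/15 = 2.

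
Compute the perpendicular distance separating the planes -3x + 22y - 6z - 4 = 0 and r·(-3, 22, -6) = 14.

Both planes have normal n = (-3, 22, -6), |n| = 23. Any point on the first plane is at distance |14 − 4|/|n| = 10/23 from the second.

10/23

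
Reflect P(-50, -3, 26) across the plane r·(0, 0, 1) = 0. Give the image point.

n = (0, 0, 1), |n|² = 1, n·P − 0 = 26, so t = 26/1 = 26.
Foot F = P − 26·n = (-50, -3, 0); the reflection is 2F − P = (-50, -3, -26).

(-50, -3, -26)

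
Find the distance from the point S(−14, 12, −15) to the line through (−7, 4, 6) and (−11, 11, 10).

√554

A direction vector is d = (−4, 7, 4).
AP = (−7, 8, −21), and AP × d = (179, 112, −17).
|AP × d|² = 44874 and |d|² = 81, so the distance is √(44874/81) = √554.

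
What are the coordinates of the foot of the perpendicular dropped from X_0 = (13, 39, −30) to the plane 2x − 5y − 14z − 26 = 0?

(11, 44, -16)

n = (2, −5, −14), |n|² = 225, and n·X_0 − 26 = 225.
t = 225/225 = 1, so the foot is X_0 − t·n = (13, 39, −30) − 1·(2, −5, −14) = (11, 44, −16).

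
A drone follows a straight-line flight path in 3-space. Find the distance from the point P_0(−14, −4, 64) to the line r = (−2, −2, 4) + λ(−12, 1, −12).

36√2

Direction vector d = (−12, 1, −12).
AP = (−12, −2, 60); AP·d = -578, |AP|² = 3748, |d|² = 289.
distance² = |AP|² − (AP·d)²/|d|² = 3748 − 334084/289 = 2592, so the distance is 36√2.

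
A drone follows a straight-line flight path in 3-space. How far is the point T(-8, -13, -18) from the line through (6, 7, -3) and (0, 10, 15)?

A direction vector is d = (-6, 3, 18).
AP = (-14, -20, -15), and AP × d = (-315, 342, -162).
|AP × d|² = 242433 and |d|² = 369, so the distance is √(242433/369) = √657 = 3√73.

3√73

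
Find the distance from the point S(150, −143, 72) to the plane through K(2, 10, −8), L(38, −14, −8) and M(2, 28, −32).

KL = (36, −24, 0) and KM = (0, 18, −24), so a normal is n = KL × KM = (576, 864, 648).
Then n·(150, −143, 72) − 4608 = 4896.
|n| = √(331776 + 746496 + 419904) = 1224, so the distance is |4896|/1224 = 4.

4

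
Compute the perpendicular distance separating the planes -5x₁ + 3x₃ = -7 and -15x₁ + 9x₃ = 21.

Divide the second equation by 3 to match normals: -5x₁ + 3x₃ = 7.
Both planes have normal n = (-5, 0, 3), |n| = √34. Any point on the first plane is at distance |7 − (-7)|/|n| = 14/√34 from the second.

14/√34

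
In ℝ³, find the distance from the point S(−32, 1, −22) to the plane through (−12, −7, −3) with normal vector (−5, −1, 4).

The plane has equation n·(r − (−12, −7, −3)) = 0, i.e. n·r = 55.
n = (−5, −1, 4); n·P − 55 = 16; |n| = √42; distance = 16/√42.

16/√42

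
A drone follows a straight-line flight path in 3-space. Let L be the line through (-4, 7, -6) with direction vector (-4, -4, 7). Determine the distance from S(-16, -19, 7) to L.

2√65

Direction vector d = (-4, -4, 7).
AP = (-12, -26, 13); AP·d = 243, |AP|² = 989, |d|² = 81.
distance² = |AP|² − (AP·d)²/|d|² = 989 − 59049/81 = 260, so the distance is 2√65.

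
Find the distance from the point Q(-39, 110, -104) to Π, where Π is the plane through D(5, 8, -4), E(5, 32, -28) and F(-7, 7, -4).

DE = (0, 24, -24) and DF = (-12, -1, 0), so a normal is n = DE × DF = (-24, 288, 288).
Then n·(-39, 110, -104) - 1032 = 1632.
|n| = √(576 + 82944 + 82944) = 408, so the distance is |1632|/408 = 4.

4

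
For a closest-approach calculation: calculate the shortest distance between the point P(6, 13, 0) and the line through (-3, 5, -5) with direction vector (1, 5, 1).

Direction vector d = (1, 5, 1).
AP = (9, 8, 5); AP·d = 54, |AP|² = 170, |d|² = 27.
distance² = |AP|² − (AP·d)²/|d|² = 170 − 2916/27 = 62, so the distance is √62.

√62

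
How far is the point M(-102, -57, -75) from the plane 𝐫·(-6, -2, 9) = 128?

7

Normal vector n = (-6, -2, 9), and n·(-102, -57, -75) - 128 = -77.
|n| = √(36 + 4 + 81) = 11, so the distance is |-77|/11 = 7.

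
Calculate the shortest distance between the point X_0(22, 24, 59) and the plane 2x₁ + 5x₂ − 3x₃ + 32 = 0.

19/√38

n = (2, 5, −3); n·P − (-32) = 19; |n| = √38; distance = 19/√38 = √38/2.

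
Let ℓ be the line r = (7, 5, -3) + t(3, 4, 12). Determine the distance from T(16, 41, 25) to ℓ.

Direction vector d = (3, 4, 12).
AP = (9, 36, 28); AP·d = 507, |AP|² = 2161, |d|² = 169.
distance² = |AP|² − (AP·d)²/|d|² = 2161 − 257049/169 = 640, so the distance is 8√10.

8√10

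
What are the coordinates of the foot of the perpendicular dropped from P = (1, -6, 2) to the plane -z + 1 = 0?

The perpendicular from P has direction n = (0, 0, -1): r = (1, -6, 2) + μ(0, 0, -1).
Substitute into the plane: n·(P + μn) = -1 gives -2 + 1μ = -1, so μ = 1.
Foot = (1, -6, 2) + 1·(0, 0, -1) = (1, -6, 1).

(1, -6, 1)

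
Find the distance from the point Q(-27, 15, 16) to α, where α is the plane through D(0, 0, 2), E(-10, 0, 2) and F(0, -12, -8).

DE = (-10, 0, 0) and DF = (0, -12, -10), so a normal is n = DE × DF = (0, -100, 120).
Then n·(-27, 15, 16) - 240 = 180.
|n| = √(0 + 10000 + 14400) = 20√61, so the distance is |180|/(20√61) = 9/√61.

9/√61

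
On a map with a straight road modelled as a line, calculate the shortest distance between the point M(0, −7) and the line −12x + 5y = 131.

The normal to the line is n = (−12, 5) with |n| = 13.
|n·M − 131| = |-35 − 131| = 166, so the distance is 166/13.

166/13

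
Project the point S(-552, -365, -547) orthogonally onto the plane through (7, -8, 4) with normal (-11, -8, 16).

n = (-11, -8, 16), |n|² = 441, and n·S − 51 = 189.
t = 189/441 = 3/7, so the foot is S − t·n = (-552, -365, -547) − (3/7)·(-11, -8, 16) = (-3831/7, -2531/7, -3877/7).

(-3831/7, -2531/7, -3877/7)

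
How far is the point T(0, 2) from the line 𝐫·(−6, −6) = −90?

d = |(-6)·0 + (-6)·2 − (-90)| / √(36 + 36) = |78|/(6√2) = 13/√2.

13/√2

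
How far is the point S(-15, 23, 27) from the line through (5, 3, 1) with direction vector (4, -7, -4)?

6√5

Direction vector d = (4, -7, -4).
AP = (-20, 20, 26); AP·d = -324, |AP|² = 1476, |d|² = 81.
distance² = |AP|² − (AP·d)²/|d|² = 1476 − 104976/81 = 180, so the distance is 6√5.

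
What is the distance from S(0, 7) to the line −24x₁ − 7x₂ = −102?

The normal to the line is n = (−24, −7) with |n| = 25.
|n·S − (-102)| = |-49 − (-102)| = 53, so the distance is 53/25.

53/25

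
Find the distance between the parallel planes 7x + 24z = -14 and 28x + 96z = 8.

Divide the second equation by 4 to match normals: 7x + 24z = 2.
Both planes have normal n = (7, 0, 24), |n| = 25. Any point on the first plane is at distance |2 − (-14)|/|n| = 16/25 from the second.

16/25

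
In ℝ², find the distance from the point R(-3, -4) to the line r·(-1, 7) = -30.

d = |(-1)·(-3) + 7·(-4) − (-30)| / √(1 + 49) = |5|/(5√2) = 1/√2.

√2/2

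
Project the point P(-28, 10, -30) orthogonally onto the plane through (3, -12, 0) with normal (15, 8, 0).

(-13, 18, -30)

The perpendicular from P has direction n = (15, 8, 0): r = (-28, 10, -30) + μ(15, 8, 0).
Substitute into the plane: n·(P + μn) = -51 gives -340 + 289μ = -51, so μ = 1.
Foot = (-28, 10, -30) + 1·(15, 8, 0) = (-13, 18, -30).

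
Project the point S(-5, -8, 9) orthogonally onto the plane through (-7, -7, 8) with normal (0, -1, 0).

The perpendicular from S has direction n = (0, -1, 0): r = (-5, -8, 9) + t(0, -1, 0).
Substitute into the plane: n·(S + tn) = 7 gives 8 + 1t = 7, so t = -1.
Foot = (-5, -8, 9) + (-1)·(0, -1, 0) = (-5, -7, 9).

(-5, -7, 9)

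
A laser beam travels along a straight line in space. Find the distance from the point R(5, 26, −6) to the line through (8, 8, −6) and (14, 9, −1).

A direction vector is d = (6, 1, 5).
AP = (−3, 18, 0); AP·d = 0, |AP|² = 333, |d|² = 62.
distance² = |AP|² − (AP·d)²/|d|² = 333 − 0/62 = 333, so the distance is 3√37.

3√37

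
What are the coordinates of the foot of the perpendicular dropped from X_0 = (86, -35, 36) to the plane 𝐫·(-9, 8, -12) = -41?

(41, 5, -24)

The perpendicular from X_0 has direction n = (-9, 8, -12): r = (86, -35, 36) + μ(-9, 8, -12).
Substitute into the plane: n·(X_0 + μn) = -41 gives -1486 + 289μ = -41, so μ = 5.
Foot = (86, -35, 36) + 5·(-9, 8, -12) = (41, 5, -24).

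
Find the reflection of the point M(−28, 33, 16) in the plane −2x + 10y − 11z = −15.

With n = (−2, 10, −11), the signed offset is (n·M − (-15))/|n|² = 225/225 = 1.
M' = M − 2t·n = (−28, 33, 16) − 2·(−2, 10, −11) = (−24, 13, 38).

(-24, 13, 38)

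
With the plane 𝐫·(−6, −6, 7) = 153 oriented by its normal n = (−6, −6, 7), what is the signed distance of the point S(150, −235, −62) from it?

n·S − 153 = -77.
|n| = 11, so the signed distance is -77/11 = -7.

-7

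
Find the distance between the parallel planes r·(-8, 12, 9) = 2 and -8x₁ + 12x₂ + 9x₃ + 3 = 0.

5/17

With common normal n = (-8, 12, 9) (|n| = 17), the distance is |2 − (-3)|/|n| = 5/17.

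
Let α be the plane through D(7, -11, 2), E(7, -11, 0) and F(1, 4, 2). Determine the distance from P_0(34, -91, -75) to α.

DE = (0, 0, -2) and DF = (-6, 15, 0), so a normal is n = DE × DF = (30, 12, 0).
n = (30, 12, 0); n·P − 78 = -150; |n| = 6√29; distance = 150/(6√29) = 25/√29.

25√29/29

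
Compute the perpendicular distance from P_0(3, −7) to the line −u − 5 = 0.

d = |(-1)·3 + 0·(-7) − 5| / √(1 + 0) = |-8|/1 = 8.

8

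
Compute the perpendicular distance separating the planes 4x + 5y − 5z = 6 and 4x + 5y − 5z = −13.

19/√66

Both planes have normal n = (4, 5, −5), |n| = √66. Any point on the first plane is at distance |(-13) − 6|/|n| = 19/√66 = 19√66/66 from the second.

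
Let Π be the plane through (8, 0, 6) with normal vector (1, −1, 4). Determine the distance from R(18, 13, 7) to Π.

√2/6

The plane has equation n·(r − (8, 0, 6)) = 0, i.e. n·r = 32.
Then n·(18, 13, 7) − 32 = 1.
|n| = √(1 + 1 + 16) = 3√2, so the distance is |1|/(3√2) = 1/(3√2).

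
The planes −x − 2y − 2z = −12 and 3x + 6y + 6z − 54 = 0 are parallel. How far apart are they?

2

Divide the second equation by -3 to match normals: −x − 2y − 2z = -18.
Both planes have normal n = (−1, −2, −2), |n| = 3. Any point on the first plane is at distance |(-18) − (-12)|/|n| = 6/3 = 2 from the second.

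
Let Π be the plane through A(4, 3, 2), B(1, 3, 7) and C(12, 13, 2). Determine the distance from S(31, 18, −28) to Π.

AB = (−3, 0, 5) and AC = (8, 10, 0), so a normal is n = AB × AC = (−50, 40, −30).
n = (−50, 40, −30); n·P − (-140) = 150; |n| = 50√2; distance = 150/(50√2) = 3/√2.

3√2/2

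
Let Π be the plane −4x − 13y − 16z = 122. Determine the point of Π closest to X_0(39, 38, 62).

The perpendicular from X_0 has direction n = (−4, −13, −16): r = (39, 38, 62) + μ(−4, −13, −16).
Substitute into the plane: n·(X_0 + μn) = 122 gives -1642 + 441μ = 122, so μ = 4.
Foot = (39, 38, 62) + 4·(−4, −13, −16) = (23, −14, −2).

(23, -14, -2)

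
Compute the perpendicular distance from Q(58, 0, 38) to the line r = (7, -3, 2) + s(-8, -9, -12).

Direction vector d = (-8, -9, -12).
AP = (51, 3, 36); AP·d = -867, |AP|² = 3906, |d|² = 289.
distance² = |AP|² − (AP·d)²/|d|² = 3906 − 751689/289 = 1305, so the distance is 3√145.

3√145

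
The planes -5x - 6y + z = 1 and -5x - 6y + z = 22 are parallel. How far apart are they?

With common normal n = (-5, -6, 1) (|n| = √62), the distance is |1 − 22|/|n| = 21/√62.

21/√62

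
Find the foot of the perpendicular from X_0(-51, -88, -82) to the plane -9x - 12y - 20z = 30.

(-6, -28, 18)

The perpendicular from X_0 has direction n = (-9, -12, -20): r = (-51, -88, -82) + μ(-9, -12, -20).
Substitute into the plane: n·(X_0 + μn) = 30 gives 3155 + 625μ = 30, so μ = -5.
Foot = (-51, -88, -82) + (-5)·(-9, -12, -20) = (-6, -28, 18).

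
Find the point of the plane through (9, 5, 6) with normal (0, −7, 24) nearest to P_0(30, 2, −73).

(30, -19, -1)

The perpendicular from P_0 has direction n = (0, −7, 24): r = (30, 2, −73) + μ(0, −7, 24).
Substitute into the plane: n·(P_0 + μn) = 109 gives -1766 + 625μ = 109, so μ = 3.
Foot = (30, 2, −73) + 3·(0, −7, 24) = (30, −19, −1).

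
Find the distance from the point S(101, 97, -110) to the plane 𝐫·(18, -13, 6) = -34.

Normal vector n = (18, -13, 6), and n·(101, 97, -110) - (-34) = -69.
|n| = √(324 + 169 + 36) = 23, so the distance is |-69|/23 = 3.

3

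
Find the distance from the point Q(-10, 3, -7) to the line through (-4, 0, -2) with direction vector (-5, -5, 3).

Direction vector d = (-5, -5, 3).
AP = (-6, 3, -5); AP·d = 0, |AP|² = 70, |d|² = 59.
distance² = |AP|² − (AP·d)²/|d|² = 70 − 0/59 = 70, so the distance is √70.

√70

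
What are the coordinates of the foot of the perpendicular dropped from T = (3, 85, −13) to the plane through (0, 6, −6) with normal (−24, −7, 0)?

(-21, 78, -13)

The perpendicular from T has direction n = (−24, −7, 0): r = (3, 85, −13) + μ(−24, −7, 0).
Substitute into the plane: n·(T + μn) = -42 gives -667 + 625μ = -42, so μ = 1.
Foot = (3, 85, −13) + 1·(−24, −7, 0) = (−21, 78, −13).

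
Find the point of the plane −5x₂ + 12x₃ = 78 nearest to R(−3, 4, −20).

n = (0, −5, 12), |n|² = 169, and n·R − 78 = -338.
t = -338/169 = -2, so the foot is R − t·n = (−3, 4, −20) − (-2)·(0, −5, 12) = (−3, −6, 4).

(-3, -6, 4)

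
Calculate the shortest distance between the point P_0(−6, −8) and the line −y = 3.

d = |0·(-6) + (-1)·(-8) − 3| / √(0 + 1) = |5|/1 = 5.

5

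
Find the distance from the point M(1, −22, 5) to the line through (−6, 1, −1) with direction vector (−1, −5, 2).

√134

Direction vector d = (−1, −5, 2).
AP = (7, −23, 6), and AP × d = (−16, −20, −58).
|AP × d|² = 4020 and |d|² = 30, so the distance is √(4020/30) = √134.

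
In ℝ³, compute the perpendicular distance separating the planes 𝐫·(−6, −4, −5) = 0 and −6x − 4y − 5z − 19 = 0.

With common normal n = (−6, −4, −5) (|n| = √77), the distance is |0 − 19|/|n| = 19/√77.

19/√77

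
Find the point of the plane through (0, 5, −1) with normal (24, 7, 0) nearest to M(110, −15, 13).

The perpendicular from M has direction n = (24, 7, 0): r = (110, −15, 13) + t(24, 7, 0).
Substitute into the plane: n·(M + tn) = 35 gives 2535 + 625t = 35, so t = -4.
Foot = (110, −15, 13) + (-4)·(24, 7, 0) = (14, −43, 13).

(14, -43, 13)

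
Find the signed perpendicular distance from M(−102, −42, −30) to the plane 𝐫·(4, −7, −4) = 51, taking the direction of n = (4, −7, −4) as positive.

-5

n·M − 51 = -45.
|n| = 9, so the signed distance is -45/9 = -5.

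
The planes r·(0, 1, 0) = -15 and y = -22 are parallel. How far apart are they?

Both planes have normal n = (0, 1, 0), |n| = 1. Any point on the first plane is at distance |(-22) − (-15)|/|n| = 7/1 = 7 from the second.

7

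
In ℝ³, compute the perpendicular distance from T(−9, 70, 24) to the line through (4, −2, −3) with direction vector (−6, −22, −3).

√1321

Direction vector d = (−6, −22, −3).
AP = (−13, 72, 27), and AP × d = (378, −201, 718).
|AP × d|² = 698809 and |d|² = 529, so the distance is √(698809/529) = √1321.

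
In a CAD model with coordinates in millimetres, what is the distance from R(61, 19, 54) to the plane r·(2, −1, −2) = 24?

29/3

Normal vector n = (2, −1, −2), and n·(61, 19, 54) − 24 = −29.
|n| = √(4 + 1 + 4) = 3, so the distance is |-29|/3 = 29/3.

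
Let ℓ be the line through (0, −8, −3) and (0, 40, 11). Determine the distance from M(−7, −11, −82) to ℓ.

A direction vector is d = (0, 48, 14).
AP = (−7, −3, −79), and AP × d = (3750, 98, −336).
|AP × d|² = 14185000 and |d|² = 2500, so the distance is √(14185000/2500) = √5674.

√5674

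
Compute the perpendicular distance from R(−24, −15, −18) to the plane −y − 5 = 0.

10

Normal vector n = (0, −1, 0), and n·(−24, −15, −18) − 5 = 10.
|n| = √(0 + 1 + 0) = 1, so the distance is |10|/1 = 10.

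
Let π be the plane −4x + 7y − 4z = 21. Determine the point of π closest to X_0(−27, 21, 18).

The perpendicular from X_0 has direction n = (−4, 7, −4): r = (−27, 21, 18) + μ(−4, 7, −4).
Substitute into the plane: n·(X_0 + μn) = 21 gives 183 + 81μ = 21, so μ = -2.
Foot = (−27, 21, 18) + (-2)·(−4, 7, −4) = (−19, 7, 26).

(-19, 7, 26)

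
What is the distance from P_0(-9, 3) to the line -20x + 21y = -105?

The normal to the line is n = (-20, 21) with |n| = 29.
|n·P_0 − (-105)| = |243 − (-105)| = 348, so the distance is 348/29 = 12.

12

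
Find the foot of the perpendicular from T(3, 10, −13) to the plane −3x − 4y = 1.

The perpendicular from T has direction n = (−3, −4, 0): r = (3, 10, −13) + μ(−3, −4, 0).
Substitute into the plane: n·(T + μn) = 1 gives -49 + 25μ = 1, so μ = 2.
Foot = (3, 10, −13) + 2·(−3, −4, 0) = (−3, 2, −13).

(-3, 2, -13)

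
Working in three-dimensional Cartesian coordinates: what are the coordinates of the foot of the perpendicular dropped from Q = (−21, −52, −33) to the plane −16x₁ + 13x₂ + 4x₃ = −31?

(-37, -39, -29)

The perpendicular from Q has direction n = (−16, 13, 4): r = (−21, −52, −33) + λ(−16, 13, 4).
Substitute into the plane: n·(Q + λn) = -31 gives -472 + 441λ = -31, so λ = 1.
Foot = (−21, −52, −33) + 1·(−16, 13, 4) = (−37, −39, −29).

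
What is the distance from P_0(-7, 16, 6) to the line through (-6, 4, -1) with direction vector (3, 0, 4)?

13

Direction vector d = (3, 0, 4).
AP = (-1, 12, 7); AP·d = 25, |AP|² = 194, |d|² = 25.
distance² = |AP|² − (AP·d)²/|d|² = 194 − 625/25 = 169, so the distance is 13.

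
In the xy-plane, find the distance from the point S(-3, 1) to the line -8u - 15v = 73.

64/17

d = |(-8)·(-3) + (-15)·1 − 73| / √(64 + 225) = |-64|/17 = 64/17.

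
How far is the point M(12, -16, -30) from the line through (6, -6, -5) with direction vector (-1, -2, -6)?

√105

Direction vector d = (-1, -2, -6).
AP = (6, -10, -25), and AP × d = (10, 61, -22).
|AP × d|² = 4305 and |d|² = 41, so the distance is √(4305/41) = √105.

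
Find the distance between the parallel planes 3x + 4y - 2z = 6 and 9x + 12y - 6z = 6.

4√29/29

Divide the second equation by 3 to match normals: 3x + 4y - 2z = 2.
With common normal n = (3, 4, -2) (|n| = √29), the distance is |6 − 2|/|n| = 4/√29 = 4√29/29.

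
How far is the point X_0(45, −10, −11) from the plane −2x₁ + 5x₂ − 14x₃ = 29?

1

n = (−2, 5, −14); n·P − 29 = -15; |n| = 15; distance = 15/15 = 1.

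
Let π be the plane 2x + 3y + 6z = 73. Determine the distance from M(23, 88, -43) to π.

n = (2, 3, 6); n·P − 73 = -21; |n| = 7; distance = 21/7 = 3.

3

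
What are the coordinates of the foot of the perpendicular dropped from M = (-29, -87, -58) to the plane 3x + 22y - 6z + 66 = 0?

n = (3, 22, -6), |n|² = 529, and n·M − (-66) = -1587.
t = -1587/529 = -3, so the foot is M − t·n = (-29, -87, -58) − (-3)·(3, 22, -6) = (-20, -21, -76).

(-20, -21, -76)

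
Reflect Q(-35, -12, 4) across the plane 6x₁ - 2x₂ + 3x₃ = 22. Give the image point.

n = (6, -2, 3), |n|² = 49, n·Q − 22 = -196, so t = -196/49 = -4.
Foot F = Q − (-4)·n = (-11, -20, 16); the reflection is 2F − Q = (13, -28, 28).

(13, -28, 28)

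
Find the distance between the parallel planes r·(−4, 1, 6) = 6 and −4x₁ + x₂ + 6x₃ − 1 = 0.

Both planes have normal n = (−4, 1, 6), |n| = √53. Any point on the first plane is at distance |1 − 6|/|n| = 5/√53 from the second.

5√53/53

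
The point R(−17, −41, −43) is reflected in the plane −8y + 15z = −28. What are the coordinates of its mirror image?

(-17, -57, -13)

With n = (0, −8, 15), the signed offset is (n·R − (-28))/|n|² = -289/289 = -1.
R' = R − 2t·n = (−17, −41, −43) − (-2)·(0, −8, 15) = (−17, −57, −13).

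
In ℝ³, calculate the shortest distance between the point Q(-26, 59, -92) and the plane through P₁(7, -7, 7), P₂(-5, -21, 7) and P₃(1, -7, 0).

P₁P₂ = (-12, -14, 0) and P₁P₃ = (-6, 0, -7), so a normal is n = P₁P₂ × P₁P₃ = (98, -84, -84).
Then n·(-26, 59, -92) - 686 = -462.
|n| = √(9604 + 7056 + 7056) = 154, so the distance is |-462|/154 = 3.

3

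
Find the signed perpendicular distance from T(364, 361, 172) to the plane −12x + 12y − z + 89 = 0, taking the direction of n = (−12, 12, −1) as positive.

n·T − (-89) = -119.
|n| = 17, so the signed distance is -119/17 = -7.

-7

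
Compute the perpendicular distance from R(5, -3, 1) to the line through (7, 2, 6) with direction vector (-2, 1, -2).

3√5

Direction vector d = (-2, 1, -2).
AP = (-2, -5, -5); AP·d = 9, |AP|² = 54, |d|² = 9.
distance² = |AP|² − (AP·d)²/|d|² = 54 − 81/9 = 45, so the distance is 3√5.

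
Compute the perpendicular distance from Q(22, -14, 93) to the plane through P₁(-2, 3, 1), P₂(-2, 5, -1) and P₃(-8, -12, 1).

30/√33

P₁P₂ = (0, 2, -2) and P₁P₃ = (-6, -15, 0), so a normal is n = P₁P₂ × P₁P₃ = (-30, 12, 12).
d = |(-30)·22 + 12·(-14) + 12·93 − 108| / √(900 + 144 + 144) = |180| / (6√33) = 30/√33.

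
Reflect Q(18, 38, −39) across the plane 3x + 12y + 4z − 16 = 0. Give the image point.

(6, -10, -55)

n = (3, 12, 4), |n|² = 169, n·Q − 16 = 338, so t = 338/169 = 2.
Foot F = Q − 2·n = (12, 14, −47); the reflection is 2F − Q = (6, −10, −55).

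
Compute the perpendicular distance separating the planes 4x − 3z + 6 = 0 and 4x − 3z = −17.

11/5

Both planes have normal n = (4, 0, −3), |n| = 5. Any point on the first plane is at distance |(-17) − (-6)|/|n| = 11/5 from the second.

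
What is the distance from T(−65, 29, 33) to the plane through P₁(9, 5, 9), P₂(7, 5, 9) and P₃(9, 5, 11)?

24

P₁P₂ = (−2, 0, 0) and P₁P₃ = (0, 0, 2), so a normal is n = P₁P₂ × P₁P₃ = (0, 4, 0).
d = |4·29 − 20| / √(0 + 16 + 0) = |96| / 4 = 24.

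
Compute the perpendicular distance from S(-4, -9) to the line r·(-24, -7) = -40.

199/25

d = |(-24)·(-4) + (-7)·(-9) − (-40)| / √(576 + 49) = |199|/25 = 199/25.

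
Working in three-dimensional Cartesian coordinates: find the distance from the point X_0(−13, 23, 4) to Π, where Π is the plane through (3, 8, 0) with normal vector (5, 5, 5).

The plane has equation n·(r − (3, 8, 0)) = 0, i.e. n·r = 55.
n = (5, 5, 5); n·P − 55 = 15; |n| = 5√3; distance = 15/(5√3) = √3.

√3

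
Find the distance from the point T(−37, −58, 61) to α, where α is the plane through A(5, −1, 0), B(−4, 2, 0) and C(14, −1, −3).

30√19/19

AB = (−9, 3, 0) and AC = (9, 0, −3), so a normal is n = AB × AC = (−9, −27, −27).
Then n·(−37, −58, 61) − (−18) = 270.
|n| = √(81 + 729 + 729) = 9√19, so the distance is |270|/(9√19) = 30/√19.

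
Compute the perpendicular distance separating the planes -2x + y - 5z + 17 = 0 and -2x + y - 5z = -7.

With common normal n = (-2, 1, -5) (|n| = √30), the distance is |(-17) − (-7)|/|n| = 10/√30 = √30/3.

√30/3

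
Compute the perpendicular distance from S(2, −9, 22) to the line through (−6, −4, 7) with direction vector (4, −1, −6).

Direction vector d = (4, −1, −6).
AP = (8, −5, 15), and AP × d = (45, 108, 12).
|AP × d|² = 13833 and |d|² = 53, so the distance is √(13833/53) = √261 = 3√29.

3√29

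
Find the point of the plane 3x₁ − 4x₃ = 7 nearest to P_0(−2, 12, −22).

The perpendicular from P_0 has direction n = (3, 0, −4): r = (−2, 12, −22) + μ(3, 0, −4).
Substitute into the plane: n·(P_0 + μn) = 7 gives 82 + 25μ = 7, so μ = -3.
Foot = (−2, 12, −22) + (-3)·(3, 0, −4) = (−11, 12, −10).

(-11, 12, -10)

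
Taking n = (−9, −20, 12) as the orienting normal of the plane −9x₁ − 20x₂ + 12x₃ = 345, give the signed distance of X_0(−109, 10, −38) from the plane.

n·X_0 − 345 = -20.
|n| = 25, so the signed distance is -20/25 = -4/5.

-4/5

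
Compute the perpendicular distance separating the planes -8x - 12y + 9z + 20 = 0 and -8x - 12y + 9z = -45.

With common normal n = (-8, -12, 9) (|n| = 17), the distance is |(-20) − (-45)|/|n| = 25/17.

25/17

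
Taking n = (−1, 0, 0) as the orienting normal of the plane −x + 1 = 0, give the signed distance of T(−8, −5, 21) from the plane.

9

n·T − (-1) = 9.
|n| = 1, so the signed distance is 9/1 = 9.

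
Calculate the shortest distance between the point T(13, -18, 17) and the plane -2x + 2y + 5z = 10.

13/√33

d = |(-2)·13 + 2·(-18) + 5·17 − 10| / √(4 + 4 + 25) = |13| / √33 = 13√33/33.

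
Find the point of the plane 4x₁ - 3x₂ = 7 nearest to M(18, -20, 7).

(-2, -5, 7)

The perpendicular from M has direction n = (4, -3, 0): r = (18, -20, 7) + λ(4, -3, 0).
Substitute into the plane: n·(M + λn) = 7 gives 132 + 25λ = 7, so λ = -5.
Foot = (18, -20, 7) + (-5)·(4, -3, 0) = (-2, -5, 7).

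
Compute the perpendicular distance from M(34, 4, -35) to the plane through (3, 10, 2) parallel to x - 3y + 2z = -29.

25/√14

Parallel planes share the normal n = (1, -3, 2); since (3, 10, 2) lies on the plane, its equation is x - 3y + 2z = -23.
n = (1, -3, 2); n·P − (-23) = -25; |n| = √14; distance = 25/√14 = 25√14/14.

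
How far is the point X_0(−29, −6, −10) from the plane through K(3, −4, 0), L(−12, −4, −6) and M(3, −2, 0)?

KL = (−15, 0, −6) and KM = (0, 2, 0), so a normal is n = KL × KM = (12, 0, −30).
n = (12, 0, −30); n·P − 36 = -84; |n| = 6√29; distance = 84/(6√29) = 14/√29.

14√29/29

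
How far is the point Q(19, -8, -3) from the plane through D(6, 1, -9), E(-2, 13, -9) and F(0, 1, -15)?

3/√22

DE = (-8, 12, 0) and DF = (-6, 0, -6), so a normal is n = DE × DF = (-72, -48, 72).
n = (-72, -48, 72); n·P − (-1128) = -72; |n| = 24√22; distance = 72/(24√22) = 3/√22.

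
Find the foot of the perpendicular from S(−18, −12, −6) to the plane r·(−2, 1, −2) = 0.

The perpendicular from S has direction n = (−2, 1, −2): r = (−18, −12, −6) + λ(−2, 1, −2).
Substitute into the plane: n·(S + λn) = 0 gives 36 + 9λ = 0, so λ = -4.
Foot = (−18, −12, −6) + (-4)·(−2, 1, −2) = (−10, −16, 2).

(-10, -16, 2)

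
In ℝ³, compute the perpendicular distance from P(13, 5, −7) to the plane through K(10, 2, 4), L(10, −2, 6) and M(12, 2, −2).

KL = (0, −4, 2) and KM = (2, 0, −6), so a normal is n = KL × KM = (24, 4, 8).
Then n·(13, 5, −7) − 280 = −4.
|n| = √(576 + 16 + 64) = 4√41, so the distance is |-4|/(4√41) = 1/√41.

1/√41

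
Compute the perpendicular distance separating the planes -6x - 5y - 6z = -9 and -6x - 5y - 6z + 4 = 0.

5/√97

Both planes have normal n = (-6, -5, -6), |n| = √97. Any point on the first plane is at distance |(-4) − (-9)|/|n| = 5/√97 = 5√97/97 from the second.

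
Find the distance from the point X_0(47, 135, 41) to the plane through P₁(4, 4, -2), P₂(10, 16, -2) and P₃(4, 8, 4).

P₁P₂ = (6, 12, 0) and P₁P₃ = (0, 4, 6), so a normal is n = P₁P₂ × P₁P₃ = (72, -36, 24).
n = (72, -36, 24); n·P − 96 = -588; |n| = 84; distance = 588/84 = 7.

7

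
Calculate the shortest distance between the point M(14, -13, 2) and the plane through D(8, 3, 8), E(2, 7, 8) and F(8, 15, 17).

DE = (-6, 4, 0) and DF = (0, 12, 9), so a normal is n = DE × DF = (36, 54, -72).
d = |36·14 + 54·(-13) + (-72)·2 − (-126)| / √(1296 + 2916 + 5184) = |-216| / (18√29) = 12√29/29.

12/√29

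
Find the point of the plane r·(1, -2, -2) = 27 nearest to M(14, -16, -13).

(9, -6, -3)

The perpendicular from M has direction n = (1, -2, -2): r = (14, -16, -13) + t(1, -2, -2).
Substitute into the plane: n·(M + tn) = 27 gives 72 + 9t = 27, so t = -5.
Foot = (14, -16, -13) + (-5)·(1, -2, -2) = (9, -6, -3).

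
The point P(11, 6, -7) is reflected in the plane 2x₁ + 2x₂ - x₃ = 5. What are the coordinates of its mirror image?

n = (2, 2, -1), |n|² = 9, n·P − 5 = 36, so t = 36/9 = 4.
Foot F = P − 4·n = (3, -2, -3); the reflection is 2F − P = (-5, -10, 1).

(-5, -10, 1)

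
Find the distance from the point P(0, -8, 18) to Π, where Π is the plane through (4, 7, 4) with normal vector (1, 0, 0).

4

The plane has equation n·(r − (4, 7, 4)) = 0, i.e. n·r = 4.
n = (1, 0, 0); n·P − 4 = -4; |n| = 1; distance = 4/1 = 4.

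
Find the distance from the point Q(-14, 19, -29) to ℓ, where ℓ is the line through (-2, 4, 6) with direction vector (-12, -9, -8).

3√145

Direction vector d = (-12, -9, -8).
AP = (-12, 15, -35), and AP × d = (-435, 324, 288).
|AP × d|² = 377145 and |d|² = 289, so the distance is √(377145/289) = √1305 = 3√145.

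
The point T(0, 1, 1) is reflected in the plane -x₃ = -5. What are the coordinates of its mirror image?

With n = (0, 0, -1), the signed offset is (n·T − (-5))/|n|² = 4/1 = 4.
T' = T − 2t·n = (0, 1, 1) − 8·(0, 0, -1) = (0, 1, 9).

(0, 1, 9)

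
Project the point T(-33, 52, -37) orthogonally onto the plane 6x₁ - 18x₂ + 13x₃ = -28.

The perpendicular from T has direction n = (6, -18, 13): r = (-33, 52, -37) + λ(6, -18, 13).
Substitute into the plane: n·(T + λn) = -28 gives -1615 + 529λ = -28, so λ = 3.
Foot = (-33, 52, -37) + 3·(6, -18, 13) = (-15, -2, 2).

(-15, -2, 2)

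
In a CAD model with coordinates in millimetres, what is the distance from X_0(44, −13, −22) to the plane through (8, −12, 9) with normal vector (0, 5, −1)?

√26

The plane has equation n·(r − (8, −12, 9)) = 0, i.e. n·r = -69.
d = |5·(-13) + (-1)·(-22) − (-69)| / √(0 + 25 + 1) = |26| / √26 = √26.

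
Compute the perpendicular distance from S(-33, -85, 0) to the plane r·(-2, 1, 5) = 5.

Normal vector n = (-2, 1, 5), and n·(-33, -85, 0) - 5 = -24.
|n| = √(4 + 1 + 25) = √30, so the distance is |-24|/√30 = 24/√30.

4√30/5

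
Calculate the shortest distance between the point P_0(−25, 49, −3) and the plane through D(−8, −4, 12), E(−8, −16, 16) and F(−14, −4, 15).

5

DE = (0, −12, 4) and DF = (−6, 0, 3), so a normal is n = DE × DF = (−36, −24, −72).
Then n·(−25, 49, −3) − (−480) = 420.
|n| = √(1296 + 576 + 5184) = 84, so the distance is |420|/84 = 5.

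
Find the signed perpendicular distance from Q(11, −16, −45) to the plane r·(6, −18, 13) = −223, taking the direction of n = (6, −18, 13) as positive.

n·Q − (-223) = -8.
|n| = 23, so the signed distance is -8/23.

-8/23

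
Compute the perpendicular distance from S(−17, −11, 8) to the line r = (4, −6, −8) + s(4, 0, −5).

√66

Direction vector d = (4, 0, −5).
AP = (−21, −5, 16), and AP × d = (25, −41, 20).
|AP × d|² = 2706 and |d|² = 41, so the distance is √(2706/41) = √66.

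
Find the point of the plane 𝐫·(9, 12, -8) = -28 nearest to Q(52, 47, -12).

(16, -1, 20)

The perpendicular from Q has direction n = (9, 12, -8): r = (52, 47, -12) + t(9, 12, -8).
Substitute into the plane: n·(Q + tn) = -28 gives 1128 + 289t = -28, so t = -4.
Foot = (52, 47, -12) + (-4)·(9, 12, -8) = (16, -1, 20).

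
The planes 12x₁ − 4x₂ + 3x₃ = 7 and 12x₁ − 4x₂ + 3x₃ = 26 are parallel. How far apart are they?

With common normal n = (12, −4, 3) (|n| = 13), the distance is |7 − 26|/|n| = 19/13.

19/13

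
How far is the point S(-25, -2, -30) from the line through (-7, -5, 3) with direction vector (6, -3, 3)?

Direction vector d = (6, -3, 3).
AP = (-18, 3, -33); AP·d = -216, |AP|² = 1422, |d|² = 54.
distance² = |AP|² − (AP·d)²/|d|² = 1422 − 46656/54 = 558, so the distance is 3√62.

3√62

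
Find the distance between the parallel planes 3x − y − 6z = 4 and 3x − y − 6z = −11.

15/√46

Both planes have normal n = (3, −1, −6), |n| = √46. Any point on the first plane is at distance |(-11) − 4|/|n| = 15/√46 from the second.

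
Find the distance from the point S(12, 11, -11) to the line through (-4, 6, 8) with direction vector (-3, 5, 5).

Direction vector d = (-3, 5, 5).
AP = (16, 5, -19), and AP × d = (120, -23, 95).
|AP × d|² = 23954 and |d|² = 59, so the distance is √(23954/59) = √406.

√406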